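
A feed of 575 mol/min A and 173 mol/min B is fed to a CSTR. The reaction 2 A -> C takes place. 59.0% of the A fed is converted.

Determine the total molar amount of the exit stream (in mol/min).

A reacted = 0.59 × 575 = 339.2 mol/min; ν_A = −2, so ξ = 339.2/2 = 169.6 mol/min.
Outlet amounts (n = n₀ + ν ξ):
  A: 575 − 2(169.6) = 235.8
  C: 0 + 1(169.6) = 169.6
  B: 173 (inert)
Total out = 235.8 + 169.6 + 173 = 578.4 mol/min.

578 mol/min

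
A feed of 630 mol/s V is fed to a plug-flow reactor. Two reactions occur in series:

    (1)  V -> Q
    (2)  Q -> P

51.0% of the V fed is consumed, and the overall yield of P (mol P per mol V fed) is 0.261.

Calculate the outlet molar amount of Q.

Conversion of V: V consumed = 1ξ₁ = 0.51 × 630 → ξ₁ = 321.3 mol/s.
Yield of P: 1ξ₂ / 630 = 0.261 → ξ₂ = 164.4 mol/s.
Outlet amounts (n = n₀ + Σ ν·ξ):
  V: 630 − 1(321.3) = 308.7
  Q: 0 + 1(321.3) − 1(164.4) = 156.9
  P: 0 + 1(164.4) = 164.4

157 mol/s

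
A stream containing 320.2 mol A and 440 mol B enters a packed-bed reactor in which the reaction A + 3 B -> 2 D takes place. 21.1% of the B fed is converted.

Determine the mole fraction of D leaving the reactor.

B reacted = 0.211 × 440 = 92.84 mol; ν_B = −3, so ξ = 92.84/3 = 30.95 mol.
Outlet amounts (n = n₀ + ν ξ):
  A: 320.2 − 1(30.95) = 289.3
  B: 440 − 3(30.95) = 347.2
  D: 0 + 2(30.95) = 61.89
Total out = 698.3 mol; y_D = 61.89 / 698.3 = 0.08863.

0.0886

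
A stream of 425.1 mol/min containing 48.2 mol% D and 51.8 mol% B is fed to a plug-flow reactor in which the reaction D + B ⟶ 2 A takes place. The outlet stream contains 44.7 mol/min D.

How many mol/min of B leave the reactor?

60 mol/min

For D: n = n₀ − 1ξ → 44.7 = 204.9 − 1ξ, giving ξ = 160.2 mol/min.
Outlet amounts (n = n₀ + ν ξ):
  D: 204.9 − 1(160.2) = 44.7
  B: 220.2 − 1(160.2) = 60
  A: 0 + 2(160.2) = 320.4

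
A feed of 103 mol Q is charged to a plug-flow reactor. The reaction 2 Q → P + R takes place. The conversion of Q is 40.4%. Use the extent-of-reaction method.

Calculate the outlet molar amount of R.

Q reacted = 0.404 × 103 = 41.61 mol; ν_Q = −2, so ξ = 41.61/2 = 20.81 mol.
Outlet amounts (n = n₀ + ν ξ):
  Q: 103 − 2(20.81) = 61.39
  P: 0 + 1(20.81) = 20.81
  R: 0 + 1(20.81) = 20.81

20.8 mol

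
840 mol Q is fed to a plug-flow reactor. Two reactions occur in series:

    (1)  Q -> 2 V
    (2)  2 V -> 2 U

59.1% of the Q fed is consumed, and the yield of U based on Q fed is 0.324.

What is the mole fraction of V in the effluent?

0.539

Conversion of Q: Q consumed = 1ξ₁ = 0.591 × 840 → ξ₁ = 496.4 mol.
Yield of U: 2ξ₂ / 840 = 0.324 → ξ₂ = 136.1 mol.
Outlet amounts (n = n₀ + Σ ν·ξ):
  Q: 840 − 1(496.4) = 343.6
  V: 0 + 2(496.4) − 2(136.1) = 720.7
  U: 0 + 2(136.1) = 272.2
Total out = 1336 mol; y_V = 720.7 / 1336 = 0.5393.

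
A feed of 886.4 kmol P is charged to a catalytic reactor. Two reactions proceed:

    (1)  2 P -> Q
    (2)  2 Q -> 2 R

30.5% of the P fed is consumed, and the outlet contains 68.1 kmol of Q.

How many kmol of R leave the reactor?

67.1 kmol

Conversion of P: P consumed = 2ξ₁ = 0.305 × 886.4 → ξ₁ = 135.2 kmol.
Q balance: n_Q = 0 + 1ξ₁ − 2ξ₂ = 68.1 → ξ₂ = (1·135.2 − 68.1)/2 = 33.54 kmol.
Outlet amounts (n = n₀ + Σ ν·ξ):
  P: 886.4 − 2(135.2) = 616
  Q: 0 + 1(135.2) − 2(33.54) = 68.1
  R: 0 + 2(33.54) = 67.08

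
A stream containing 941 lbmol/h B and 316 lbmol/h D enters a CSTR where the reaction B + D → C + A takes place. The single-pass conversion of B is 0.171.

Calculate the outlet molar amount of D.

B reacted = 0.171 × 941 = 160.9 lbmol/h; ν_B = −1, so ξ = 160.9/1 = 160.9 lbmol/h.
Outlet amounts (n = n₀ + ν ξ):
  B: 941 − 1(160.9) = 780.1
  D: 316 − 1(160.9) = 155.1
  C: 0 + 1(160.9) = 160.9
  A: 0 + 1(160.9) = 160.9

155 lbmol/h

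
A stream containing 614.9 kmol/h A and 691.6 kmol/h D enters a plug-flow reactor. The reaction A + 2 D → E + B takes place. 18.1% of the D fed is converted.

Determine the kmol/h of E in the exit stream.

62.6 kmol/h

D reacted = 0.181 × 691.6 = 125.2 kmol/h; ν_D = −2, so ξ = 125.2/2 = 62.59 kmol/h.
Outlet amounts (n = n₀ + ν ξ):
  A: 614.9 − 1(62.59) = 552.3
  D: 691.6 − 2(62.59) = 566.4
  E: 0 + 1(62.59) = 62.59
  B: 0 + 1(62.59) = 62.59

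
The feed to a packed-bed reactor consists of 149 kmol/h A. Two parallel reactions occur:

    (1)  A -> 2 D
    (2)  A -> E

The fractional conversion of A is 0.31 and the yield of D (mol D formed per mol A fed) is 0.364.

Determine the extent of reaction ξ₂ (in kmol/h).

ξ₂ = 19.1 kmol/h

Yield of D: 2ξ₁ / 149 = 0.364 → ξ₁ = 27.12 kmol/h.
Conversion of A: 1ξ₁ + 1ξ₂ = 0.31 × 149 = 46.19 → ξ₂ = 19.07 kmol/h.
Outlet amounts (n = n₀ + Σ ν·ξ):
  A: 149 − 1(27.12) − 1(19.07) = 102.8
  D: 0 + 2(27.12) = 54.24
  E: 0 + 1(19.07) = 19.07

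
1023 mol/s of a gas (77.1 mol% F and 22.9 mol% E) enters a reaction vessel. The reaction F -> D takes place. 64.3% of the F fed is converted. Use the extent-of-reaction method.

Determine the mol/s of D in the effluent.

F reacted = 0.643 × 788.7 = 507.2 mol/s; ν_F = −1, so ξ = 507.2/1 = 507.2 mol/s.
Outlet amounts (n = n₀ + ν ξ):
  F: 788.7 − 1(507.2) = 281.6
  D: 0 + 1(507.2) = 507.2
  E: 234.3 (inert)

507 mol/s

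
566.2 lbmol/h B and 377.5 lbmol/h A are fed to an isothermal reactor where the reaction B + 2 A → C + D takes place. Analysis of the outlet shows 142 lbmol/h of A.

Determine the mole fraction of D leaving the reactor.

0.143

For A: n = n₀ − 2ξ → 142 = 377.5 − 2ξ, giving ξ = 117.8 lbmol/h.
Outlet amounts (n = n₀ + ν ξ):
  B: 566.2 − 1(117.8) = 448.5
  A: 377.5 − 2(117.8) = 142
  C: 0 + 1(117.8) = 117.8
  D: 0 + 1(117.8) = 117.8
Total out = 826 lbmol/h; y_D = 117.8 / 826 = 0.1426.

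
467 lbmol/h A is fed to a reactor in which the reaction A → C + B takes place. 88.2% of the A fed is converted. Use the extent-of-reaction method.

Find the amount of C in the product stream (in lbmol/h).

412 lbmol/h

A reacted = 0.882 × 467 = 411.9 lbmol/h; ν_A = −1, so ξ = 411.9/1 = 411.9 lbmol/h.
Outlet amounts (n = n₀ + ν ξ):
  A: 467 − 1(411.9) = 55.11
  C: 0 + 1(411.9) = 411.9
  B: 0 + 1(411.9) = 411.9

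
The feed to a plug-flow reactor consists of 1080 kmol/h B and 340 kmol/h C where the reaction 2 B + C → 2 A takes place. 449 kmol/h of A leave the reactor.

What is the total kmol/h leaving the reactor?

1200 kmol/h

For A: n = n₀ + 2ξ → 449 = 0 + 2ξ, giving ξ = 224.5 kmol/h.
Outlet amounts (n = n₀ + ν ξ):
  B: 1080 − 2(224.5) = 631
  C: 340 − 1(224.5) = 115.5
  A: 0 + 2(224.5) = 449
Total out = 631 + 115.5 + 449 = 1196 kmol/h.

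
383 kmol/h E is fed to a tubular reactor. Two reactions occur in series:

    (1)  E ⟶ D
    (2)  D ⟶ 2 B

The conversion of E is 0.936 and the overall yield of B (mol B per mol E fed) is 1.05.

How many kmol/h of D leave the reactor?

157 kmol/h

Conversion of E: E consumed = 1ξ₁ = 0.936 × 383 → ξ₁ = 358.5 kmol/h.
Yield of B: 2ξ₂ / 383 = 1.05 → ξ₂ = 201.1 kmol/h.
Outlet amounts (n = n₀ + Σ ν·ξ):
  E: 383 − 1(358.5) = 24.51
  D: 0 + 1(358.5) − 1(201.1) = 157.4
  B: 0 + 2(201.1) = 402.2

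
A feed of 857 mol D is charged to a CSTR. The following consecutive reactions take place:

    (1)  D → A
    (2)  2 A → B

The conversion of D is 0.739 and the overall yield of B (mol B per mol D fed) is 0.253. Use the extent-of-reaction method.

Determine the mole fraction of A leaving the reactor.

0.312

Conversion of D: D consumed = 1ξ₁ = 0.739 × 857 → ξ₁ = 633.3 mol.
Yield of B: 1ξ₂ / 857 = 0.253 → ξ₂ = 216.8 mol.
Outlet amounts (n = n₀ + Σ ν·ξ):
  D: 857 − 1(633.3) = 223.7
  A: 0 + 1(633.3) − 2(216.8) = 199.7
  B: 0 + 1(216.8) = 216.8
Total out = 640.2 mol; y_A = 199.7 / 640.2 = 0.3119.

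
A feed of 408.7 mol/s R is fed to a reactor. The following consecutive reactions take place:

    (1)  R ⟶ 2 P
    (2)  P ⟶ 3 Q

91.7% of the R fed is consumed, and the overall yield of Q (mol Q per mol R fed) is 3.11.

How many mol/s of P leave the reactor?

Conversion of R: R consumed = 1ξ₁ = 0.917 × 408.7 → ξ₁ = 374.8 mol/s.
Yield of Q: 3ξ₂ / 408.7 = 3.11 → ξ₂ = 423.7 mol/s.
Outlet amounts (n = n₀ + Σ ν·ξ):
  R: 408.7 − 1(374.8) = 33.92
  P: 0 + 2(374.8) − 1(423.7) = 325.9
  Q: 0 + 3(423.7) = 1271

326 mol/s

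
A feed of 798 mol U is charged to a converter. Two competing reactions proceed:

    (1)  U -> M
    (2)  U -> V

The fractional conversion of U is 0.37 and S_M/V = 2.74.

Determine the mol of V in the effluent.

78.9 mol

Conversion of U: U consumed = 0.37 × 798 = 295.3 mol = 1ξ₁ + 1ξ₂.
Selectivity: 1ξ₁ / (1ξ₂) = 2.74 → ξ₁ = 2.74 ξ₂.
Substitute: (1·2.74 + 1) ξ₂ = 295.3 → ξ₂ = 78.95 mol, ξ₁ = 216.3 mol.
Outlet amounts (n = n₀ + Σ ν·ξ):
  U: 798 − 1(216.3) − 1(78.95) = 502.7
  M: 0 + 1(216.3) = 216.3
  V: 0 + 1(78.95) = 78.95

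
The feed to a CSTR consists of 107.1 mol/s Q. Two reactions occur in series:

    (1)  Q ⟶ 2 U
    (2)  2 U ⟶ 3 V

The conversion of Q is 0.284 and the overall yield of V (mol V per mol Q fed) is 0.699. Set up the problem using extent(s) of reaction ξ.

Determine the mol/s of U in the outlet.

Conversion of Q: Q consumed = 1ξ₁ = 0.284 × 107.1 → ξ₁ = 30.42 mol/s.
Yield of V: 3ξ₂ / 107.1 = 0.699 → ξ₂ = 24.95 mol/s.
Outlet amounts (n = n₀ + Σ ν·ξ):
  Q: 107.1 − 1(30.42) = 76.68
  U: 0 + 2(30.42) − 2(24.95) = 10.92
  V: 0 + 3(24.95) = 74.86

10.9 mol/s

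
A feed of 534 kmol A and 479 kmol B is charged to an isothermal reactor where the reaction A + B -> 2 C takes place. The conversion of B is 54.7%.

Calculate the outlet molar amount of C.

524 kmol

B reacted = 0.547 × 479 = 262 kmol; ν_B = −1, so ξ = 262/1 = 262 kmol.
Outlet amounts (n = n₀ + ν ξ):
  A: 534 − 1(262) = 272
  B: 479 − 1(262) = 217
  C: 0 + 2(262) = 524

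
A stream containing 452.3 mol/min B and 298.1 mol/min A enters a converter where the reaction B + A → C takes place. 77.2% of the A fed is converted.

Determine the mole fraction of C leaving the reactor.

A reacted = 0.772 × 298.1 = 230.1 mol/min; ν_A = −1, so ξ = 230.1/1 = 230.1 mol/min.
Outlet amounts (n = n₀ + ν ξ):
  B: 452.3 − 1(230.1) = 222.2
  A: 298.1 − 1(230.1) = 67.97
  C: 0 + 1(230.1) = 230.1
Total out = 520.3 mol/min; y_C = 230.1 / 520.3 = 0.4423.

0.442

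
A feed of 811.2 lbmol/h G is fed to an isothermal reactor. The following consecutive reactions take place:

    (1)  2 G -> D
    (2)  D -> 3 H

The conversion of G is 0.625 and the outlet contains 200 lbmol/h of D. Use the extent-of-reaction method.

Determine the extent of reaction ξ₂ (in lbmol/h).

ξ₂ = 53.5 lbmol/h

Conversion of G: G consumed = 2ξ₁ = 0.625 × 811.2 → ξ₁ = 253.5 lbmol/h.
D balance: n_D = 0 + 1ξ₁ − 1ξ₂ = 200 → ξ₂ = (1·253.5 − 200)/1 = 53.5 lbmol/h.
Outlet amounts (n = n₀ + Σ ν·ξ):
  G: 811.2 − 2(253.5) = 304.2
  D: 0 + 1(253.5) − 1(53.5) = 200
  H: 0 + 3(53.5) = 160.5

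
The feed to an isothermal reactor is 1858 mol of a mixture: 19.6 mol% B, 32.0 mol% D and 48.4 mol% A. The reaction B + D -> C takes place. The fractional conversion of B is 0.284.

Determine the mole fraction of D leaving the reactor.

0.28

B reacted = 0.284 × 364.2 = 103.4 mol; ν_B = −1, so ξ = 103.4/1 = 103.4 mol.
Outlet amounts (n = n₀ + ν ξ):
  B: 364.2 − 1(103.4) = 260.7
  D: 594.6 − 1(103.4) = 491.1
  C: 0 + 1(103.4) = 103.4
  A: 899.3 (inert)
Total out = 1755 mol; y_D = 491.1 / 1755 = 0.2799.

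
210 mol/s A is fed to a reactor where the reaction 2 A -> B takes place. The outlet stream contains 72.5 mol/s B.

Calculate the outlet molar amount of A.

65 mol/s

For B: n = n₀ + 1ξ → 72.5 = 0 + 1ξ, giving ξ = 72.5 mol/s.
Outlet amounts (n = n₀ + ν ξ):
  A: 210 − 2(72.5) = 65
  B: 0 + 1(72.5) = 72.5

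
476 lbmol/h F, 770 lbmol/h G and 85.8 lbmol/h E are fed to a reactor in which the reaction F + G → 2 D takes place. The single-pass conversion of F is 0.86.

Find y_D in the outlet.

F reacted = 0.86 × 476 = 409.4 lbmol/h; ν_F = −1, so ξ = 409.4/1 = 409.4 lbmol/h.
Outlet amounts (n = n₀ + ν ξ):
  F: 476 − 1(409.4) = 66.64
  G: 770 − 1(409.4) = 360.6
  D: 0 + 2(409.4) = 818.7
  E: 85.8 (inert)
Total out = 1332 lbmol/h; y_D = 818.7 / 1332 = 0.6147.

0.615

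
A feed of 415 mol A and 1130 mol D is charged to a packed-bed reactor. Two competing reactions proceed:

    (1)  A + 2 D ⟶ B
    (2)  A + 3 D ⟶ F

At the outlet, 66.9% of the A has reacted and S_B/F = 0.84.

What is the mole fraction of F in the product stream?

0.18

Conversion of A: A consumed = 0.669 × 415 = 277.6 mol = 1ξ₁ + 1ξ₂.
Selectivity: 1ξ₁ / (1ξ₂) = 0.84 → ξ₁ = 0.84 ξ₂.
Substitute: (1·0.84 + 1) ξ₂ = 277.6 → ξ₂ = 150.9 mol, ξ₁ = 126.7 mol.
Outlet amounts (n = n₀ + Σ ν·ξ):
  A: 415 − 1(126.7) − 1(150.9) = 137.4
  D: 1130 − 2(126.7) − 3(150.9) = 423.8
  B: 0 + 1(126.7) = 126.7
  F: 0 + 1(150.9) = 150.9
Total out = 838.8 mol; y_F = 150.9 / 838.8 = 0.1799.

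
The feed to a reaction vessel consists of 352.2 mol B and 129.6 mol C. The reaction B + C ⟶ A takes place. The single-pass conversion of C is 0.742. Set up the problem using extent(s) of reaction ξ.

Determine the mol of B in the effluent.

256 mol

C reacted = 0.742 × 129.6 = 96.16 mol; ν_C = −1, so ξ = 96.16/1 = 96.16 mol.
Outlet amounts (n = n₀ + ν ξ):
  B: 352.2 − 1(96.16) = 256
  C: 129.6 − 1(96.16) = 33.44
  A: 0 + 1(96.16) = 96.16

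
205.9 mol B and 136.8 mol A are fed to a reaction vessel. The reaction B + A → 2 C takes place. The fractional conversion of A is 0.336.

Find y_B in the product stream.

A reacted = 0.336 × 136.8 = 45.96 mol; ν_A = −1, so ξ = 45.96/1 = 45.96 mol.
Outlet amounts (n = n₀ + ν ξ):
  B: 205.9 − 1(45.96) = 159.9
  A: 136.8 − 1(45.96) = 90.84
  C: 0 + 2(45.96) = 91.93
Total out = 342.7 mol; y_B = 159.9 / 342.7 = 0.4667.

0.467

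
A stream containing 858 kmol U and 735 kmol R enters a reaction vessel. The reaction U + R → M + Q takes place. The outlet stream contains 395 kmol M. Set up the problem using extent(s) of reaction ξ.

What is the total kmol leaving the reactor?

For M: n = n₀ + 1ξ → 395 = 0 + 1ξ, giving ξ = 395 kmol.
Outlet amounts (n = n₀ + ν ξ):
  U: 858 − 1(395) = 463
  R: 735 − 1(395) = 340
  M: 0 + 1(395) = 395
  Q: 0 + 1(395) = 395
Total out = 463 + 340 + 395 + 395 = 1593 kmol.

1590 kmol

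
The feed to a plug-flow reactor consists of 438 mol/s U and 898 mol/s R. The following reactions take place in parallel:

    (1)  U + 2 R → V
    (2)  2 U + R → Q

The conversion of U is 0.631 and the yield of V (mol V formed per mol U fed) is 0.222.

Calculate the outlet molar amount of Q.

Yield of V: 1ξ₁ / 438 = 0.222 → ξ₁ = 97.24 mol/s.
Conversion of U: 1ξ₁ + 2ξ₂ = 0.631 × 438 = 276.4 → ξ₂ = 89.57 mol/s.
Outlet amounts (n = n₀ + Σ ν·ξ):
  U: 438 − 1(97.24) − 2(89.57) = 161.6
  R: 898 − 2(97.24) − 1(89.57) = 614
  V: 0 + 1(97.24) = 97.24
  Q: 0 + 1(89.57) = 89.57

89.6 mol/s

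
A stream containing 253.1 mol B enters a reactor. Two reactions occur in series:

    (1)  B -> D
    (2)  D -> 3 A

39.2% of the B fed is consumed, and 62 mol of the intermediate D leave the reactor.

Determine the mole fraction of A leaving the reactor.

0.341

Conversion of B: B consumed = 1ξ₁ = 0.392 × 253.1 → ξ₁ = 99.22 mol.
D balance: n_D = 0 + 1ξ₁ − 1ξ₂ = 62 → ξ₂ = (1·99.22 − 62)/1 = 37.22 mol.
Outlet amounts (n = n₀ + Σ ν·ξ):
  B: 253.1 − 1(99.22) = 153.9
  D: 0 + 1(99.22) − 1(37.22) = 62
  A: 0 + 3(37.22) = 111.6
Total out = 327.5 mol; y_A = 111.6 / 327.5 = 0.3409.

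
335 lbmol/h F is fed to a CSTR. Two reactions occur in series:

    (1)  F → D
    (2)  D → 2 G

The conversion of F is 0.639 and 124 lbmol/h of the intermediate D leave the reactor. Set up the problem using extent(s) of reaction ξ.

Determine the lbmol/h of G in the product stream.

180 lbmol/h

Conversion of F: F consumed = 1ξ₁ = 0.639 × 335 → ξ₁ = 214.1 lbmol/h.
D balance: n_D = 0 + 1ξ₁ − 1ξ₂ = 124 → ξ₂ = (1·214.1 − 124)/1 = 90.06 lbmol/h.
Outlet amounts (n = n₀ + Σ ν·ξ):
  F: 335 − 1(214.1) = 120.9
  D: 0 + 1(214.1) − 1(90.06) = 124
  G: 0 + 2(90.06) = 180.1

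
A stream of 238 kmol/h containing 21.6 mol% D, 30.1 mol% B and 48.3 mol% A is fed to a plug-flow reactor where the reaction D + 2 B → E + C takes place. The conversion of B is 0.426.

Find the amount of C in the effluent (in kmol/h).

B reacted = 0.426 × 71.64 = 30.52 kmol/h; ν_B = −2, so ξ = 30.52/2 = 15.26 kmol/h.
Outlet amounts (n = n₀ + ν ξ):
  D: 51.41 − 1(15.26) = 36.15
  B: 71.64 − 2(15.26) = 41.12
  E: 0 + 1(15.26) = 15.26
  C: 0 + 1(15.26) = 15.26
  A: 115 (inert)

15.3 kmol/h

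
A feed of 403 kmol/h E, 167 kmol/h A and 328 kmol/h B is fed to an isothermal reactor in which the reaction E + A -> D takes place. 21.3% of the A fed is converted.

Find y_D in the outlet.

A reacted = 0.213 × 167 = 35.57 kmol/h; ν_A = −1, so ξ = 35.57/1 = 35.57 kmol/h.
Outlet amounts (n = n₀ + ν ξ):
  E: 403 − 1(35.57) = 367.4
  A: 167 − 1(35.57) = 131.4
  D: 0 + 1(35.57) = 35.57
  B: 328 (inert)
Total out = 862.4 kmol/h; y_D = 35.57 / 862.4 = 0.04125.

0.0412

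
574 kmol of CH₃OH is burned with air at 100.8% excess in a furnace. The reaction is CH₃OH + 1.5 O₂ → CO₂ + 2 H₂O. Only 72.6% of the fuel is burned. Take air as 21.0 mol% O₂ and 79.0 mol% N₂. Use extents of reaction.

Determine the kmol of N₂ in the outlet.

Stoichiometric O₂ = 1.5 × 574 = 861 kmol; O₂ fed = 861 × 2.008 = 1729 kmol.
N₂ fed = 1729 × 79/21 = 6504 kmol.
Fuel reacted = 0.726 × 574 → ξ = 416.7 kmol.
Outlet (n = n₀ + ν ξ):
  CH₃OH: 574 − 1(416.7) = 157.3
  O₂: 1729 − 1.5(416.7) = 1104
  N₂: 6504 (inert)
  CO₂: 0 + 1(416.7) = 416.7
  H₂O: 0 + 2(416.7) = 833.4

6500 kmol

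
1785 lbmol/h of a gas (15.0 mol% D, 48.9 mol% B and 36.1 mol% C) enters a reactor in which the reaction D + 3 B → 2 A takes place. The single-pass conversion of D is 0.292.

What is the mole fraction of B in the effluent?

D reacted = 0.292 × 267.8 = 78.18 lbmol/h; ν_D = −1, so ξ = 78.18/1 = 78.18 lbmol/h.
Outlet amounts (n = n₀ + ν ξ):
  D: 267.8 − 1(78.18) = 189.6
  B: 872.9 − 3(78.18) = 638.3
  A: 0 + 2(78.18) = 156.4
  C: 644.4 (inert)
Total out = 1629 lbmol/h; y_B = 638.3 / 1629 = 0.3919.

0.392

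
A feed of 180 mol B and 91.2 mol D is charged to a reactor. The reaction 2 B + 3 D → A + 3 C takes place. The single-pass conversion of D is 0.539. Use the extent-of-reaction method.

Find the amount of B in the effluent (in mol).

D reacted = 0.539 × 91.2 = 49.16 mol; ν_D = −3, so ξ = 49.16/3 = 16.39 mol.
Outlet amounts (n = n₀ + ν ξ):
  B: 180 − 2(16.39) = 147.2
  D: 91.2 − 3(16.39) = 42.04
  A: 0 + 1(16.39) = 16.39
  C: 0 + 3(16.39) = 49.16

147 mol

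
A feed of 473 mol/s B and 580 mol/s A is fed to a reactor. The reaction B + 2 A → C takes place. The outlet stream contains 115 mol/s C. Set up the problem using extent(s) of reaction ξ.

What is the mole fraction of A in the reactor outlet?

0.425

For C: n = n₀ + 1ξ → 115 = 0 + 1ξ, giving ξ = 115 mol/s.
Outlet amounts (n = n₀ + ν ξ):
  B: 473 − 1(115) = 358
  A: 580 − 2(115) = 350
  C: 0 + 1(115) = 115
Total out = 823 mol/s; y_A = 350 / 823 = 0.4253.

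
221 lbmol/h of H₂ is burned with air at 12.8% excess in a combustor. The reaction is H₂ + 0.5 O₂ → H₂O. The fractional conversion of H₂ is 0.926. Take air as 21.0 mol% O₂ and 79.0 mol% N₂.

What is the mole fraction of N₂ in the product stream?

0.658

Stoichiometric O₂ = 0.5 × 221 = 110.5 lbmol/h; O₂ fed = 110.5 × 1.128 = 124.6 lbmol/h.
N₂ fed = 124.6 × 79/21 = 468.9 lbmol/h.
Fuel reacted = 0.926 × 221 → ξ = 204.6 lbmol/h.
Outlet (n = n₀ + ν ξ):
  H₂: 221 − 1(204.6) = 16.35
  O₂: 124.6 − 0.5(204.6) = 22.32
  N₂: 468.9 (inert)
  H₂O: 0 + 1(204.6) = 204.6
Total out = 712.2 lbmol/h; y_N₂ = 468.9 / 712.2 = 0.6584.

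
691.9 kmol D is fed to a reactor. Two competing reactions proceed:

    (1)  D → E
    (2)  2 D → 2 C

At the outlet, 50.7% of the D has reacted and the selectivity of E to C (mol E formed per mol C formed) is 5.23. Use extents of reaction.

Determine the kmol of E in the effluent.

294 kmol

Conversion of D: D consumed = 0.507 × 691.9 = 350.8 kmol = 1ξ₁ + 2ξ₂.
Selectivity: 1ξ₁ / (2ξ₂) = 5.23 → ξ₁ = 10.46 ξ₂.
Substitute: (1·10.46 + 2) ξ₂ = 350.8 → ξ₂ = 28.15 kmol, ξ₁ = 294.5 kmol.
Outlet amounts (n = n₀ + Σ ν·ξ):
  D: 691.9 − 1(294.5) − 2(28.15) = 341.1
  E: 0 + 1(294.5) = 294.5
  C: 0 + 2(28.15) = 56.31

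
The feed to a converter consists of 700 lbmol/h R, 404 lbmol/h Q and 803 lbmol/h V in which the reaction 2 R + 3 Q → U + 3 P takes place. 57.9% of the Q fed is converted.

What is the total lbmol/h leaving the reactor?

1830 lbmol/h

Q reacted = 0.579 × 404 = 233.9 lbmol/h; ν_Q = −3, so ξ = 233.9/3 = 77.97 lbmol/h.
Outlet amounts (n = n₀ + ν ξ):
  R: 700 − 2(77.97) = 544.1
  Q: 404 − 3(77.97) = 170.1
  U: 0 + 1(77.97) = 77.97
  P: 0 + 3(77.97) = 233.9
  V: 803 (inert)
Total out = 544.1 + 170.1 + 77.97 + 233.9 + 803 = 1829 lbmol/h.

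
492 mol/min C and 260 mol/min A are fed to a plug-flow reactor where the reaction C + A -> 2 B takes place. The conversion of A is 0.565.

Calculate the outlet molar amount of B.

294 mol/min

A reacted = 0.565 × 260 = 146.9 mol/min; ν_A = −1, so ξ = 146.9/1 = 146.9 mol/min.
Outlet amounts (n = n₀ + ν ξ):
  C: 492 − 1(146.9) = 345.1
  A: 260 − 1(146.9) = 113.1
  B: 0 + 2(146.9) = 293.8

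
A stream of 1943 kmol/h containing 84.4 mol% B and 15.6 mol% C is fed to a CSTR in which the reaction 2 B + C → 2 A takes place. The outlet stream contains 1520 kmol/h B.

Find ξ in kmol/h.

For B: n = n₀ − 2ξ → 1520 = 1640 − 2ξ, giving ξ = 59.95 kmol/h.
Outlet amounts (n = n₀ + ν ξ):
  B: 1640 − 2(59.95) = 1520
  C: 303.1 − 1(59.95) = 243.2
  A: 0 + 2(59.95) = 119.9

ξ = 59.9 kmol/h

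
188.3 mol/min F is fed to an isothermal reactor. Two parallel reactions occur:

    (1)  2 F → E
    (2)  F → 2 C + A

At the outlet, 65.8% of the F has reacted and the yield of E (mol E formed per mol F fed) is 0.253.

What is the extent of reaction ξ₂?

Yield of E: 1ξ₁ / 188.3 = 0.253 → ξ₁ = 47.64 mol/min.
Conversion of F: 2ξ₁ + 1ξ₂ = 0.658 × 188.3 = 123.9 → ξ₂ = 28.62 mol/min.
Outlet amounts (n = n₀ + Σ ν·ξ):
  F: 188.3 − 2(47.64) − 1(28.62) = 64.4
  E: 0 + 1(47.64) = 47.64
  C: 0 + 2(28.62) = 57.24
  A: 0 + 1(28.62) = 28.62

ξ₂ = 28.6 mol/min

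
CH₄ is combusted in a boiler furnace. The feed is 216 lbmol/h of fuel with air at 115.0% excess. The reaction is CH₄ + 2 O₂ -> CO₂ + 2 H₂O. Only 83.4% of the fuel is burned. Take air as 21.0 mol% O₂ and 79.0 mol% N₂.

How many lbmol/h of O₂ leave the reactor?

569 lbmol/h

Stoichiometric O₂ = 2 × 216 = 432 lbmol/h; O₂ fed = 432 × 2.150 = 928.8 lbmol/h.
N₂ fed = 928.8 × 79/21 = 3494 lbmol/h.
Fuel reacted = 0.834 × 216 → ξ = 180.1 lbmol/h.
Outlet (n = n₀ + ν ξ):
  CH₄: 216 − 1(180.1) = 35.86
  O₂: 928.8 − 2(180.1) = 568.5
  N₂: 3494 (inert)
  CO₂: 0 + 1(180.1) = 180.1
  H₂O: 0 + 2(180.1) = 360.3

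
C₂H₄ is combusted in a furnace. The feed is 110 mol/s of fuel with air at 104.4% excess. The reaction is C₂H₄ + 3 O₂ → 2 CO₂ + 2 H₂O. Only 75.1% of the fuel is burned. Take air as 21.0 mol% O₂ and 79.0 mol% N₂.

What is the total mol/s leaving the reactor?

Stoichiometric O₂ = 3 × 110 = 330 mol/s; O₂ fed = 330 × 2.044 = 674.5 mol/s.
N₂ fed = 674.5 × 79/21 = 2537 mol/s.
Fuel reacted = 0.751 × 110 → ξ = 82.61 mol/s.
Outlet (n = n₀ + ν ξ):
  C₂H₄: 110 − 1(82.61) = 27.39
  O₂: 674.5 − 3(82.61) = 426.7
  N₂: 2537 (inert)
  CO₂: 0 + 2(82.61) = 165.2
  H₂O: 0 + 2(82.61) = 165.2
Total out = 27.39 + 426.7 + 2537 + 165.2 + 165.2 = 3322 mol/s.

3320 mol/s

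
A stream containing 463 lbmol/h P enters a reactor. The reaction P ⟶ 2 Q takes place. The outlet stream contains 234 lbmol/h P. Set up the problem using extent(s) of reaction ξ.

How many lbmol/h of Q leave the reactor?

For P: n = n₀ − 1ξ → 234 = 463 − 1ξ, giving ξ = 229 lbmol/h.
Outlet amounts (n = n₀ + ν ξ):
  P: 463 − 1(229) = 234
  Q: 0 + 2(229) = 458

458 lbmol/h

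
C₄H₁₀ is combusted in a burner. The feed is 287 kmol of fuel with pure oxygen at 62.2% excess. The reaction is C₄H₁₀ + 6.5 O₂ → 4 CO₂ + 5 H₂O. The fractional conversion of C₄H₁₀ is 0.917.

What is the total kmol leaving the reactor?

3710 kmol

Stoichiometric O₂ = 6.5 × 287 = 1866 kmol; O₂ fed = 1866 × 1.622 = 3026 kmol.
Fuel reacted = 0.917 × 287 → ξ = 263.2 kmol.
Outlet (n = n₀ + ν ξ):
  C₄H₁₀: 287 − 1(263.2) = 23.82
  O₂: 3026 − 6.5(263.2) = 1315
  CO₂: 0 + 4(263.2) = 1053
  H₂O: 0 + 5(263.2) = 1316
Total out = 23.82 + 1315 + 1053 + 1316 = 3708 kmol.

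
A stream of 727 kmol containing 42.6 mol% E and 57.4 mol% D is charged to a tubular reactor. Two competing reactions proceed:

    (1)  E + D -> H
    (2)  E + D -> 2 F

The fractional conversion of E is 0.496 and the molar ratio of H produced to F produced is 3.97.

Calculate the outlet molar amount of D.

264 kmol

Conversion of E: E consumed = 0.496 × 309.7 = 153.6 kmol = 1ξ₁ + 1ξ₂.
Selectivity: 1ξ₁ / (2ξ₂) = 3.97 → ξ₁ = 7.94 ξ₂.
Substitute: (1·7.94 + 1) ξ₂ = 153.6 → ξ₂ = 17.18 kmol, ξ₁ = 136.4 kmol.
Outlet amounts (n = n₀ + Σ ν·ξ):
  E: 309.7 − 1(136.4) − 1(17.18) = 156.1
  D: 417.3 − 1(136.4) − 1(17.18) = 263.7
  H: 0 + 1(136.4) = 136.4
  F: 0 + 2(17.18) = 34.37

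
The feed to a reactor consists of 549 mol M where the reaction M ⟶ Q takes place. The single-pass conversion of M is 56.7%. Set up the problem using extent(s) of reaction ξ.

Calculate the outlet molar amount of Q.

311 mol

M reacted = 0.567 × 549 = 311.3 mol; ν_M = −1, so ξ = 311.3/1 = 311.3 mol.
Outlet amounts (n = n₀ + ν ξ):
  M: 549 − 1(311.3) = 237.7
  Q: 0 + 1(311.3) = 311.3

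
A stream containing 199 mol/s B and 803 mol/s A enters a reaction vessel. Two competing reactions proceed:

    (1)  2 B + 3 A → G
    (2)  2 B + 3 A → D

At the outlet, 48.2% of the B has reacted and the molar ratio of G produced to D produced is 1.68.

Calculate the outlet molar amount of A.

Conversion of B: B consumed = 0.482 × 199 = 95.92 mol/s = 2ξ₁ + 2ξ₂.
Selectivity: 1ξ₁ / (1ξ₂) = 1.68 → ξ₁ = 1.68 ξ₂.
Substitute: (2·1.68 + 2) ξ₂ = 95.92 → ξ₂ = 17.9 mol/s, ξ₁ = 30.06 mol/s.
Outlet amounts (n = n₀ + Σ ν·ξ):
  B: 199 − 2(30.06) − 2(17.9) = 103.1
  A: 803 − 3(30.06) − 3(17.9) = 659.1
  G: 0 + 1(30.06) = 30.06
  D: 0 + 1(17.9) = 17.9

659 mol/s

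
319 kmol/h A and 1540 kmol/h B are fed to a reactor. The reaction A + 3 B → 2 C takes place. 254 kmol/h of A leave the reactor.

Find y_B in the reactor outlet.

0.778

For A: n = n₀ − 1ξ → 254 = 319 − 1ξ, giving ξ = 65 kmol/h.
Outlet amounts (n = n₀ + ν ξ):
  A: 319 − 1(65) = 254
  B: 1540 − 3(65) = 1345
  C: 0 + 2(65) = 130
Total out = 1729 kmol/h; y_B = 1345 / 1729 = 0.7779.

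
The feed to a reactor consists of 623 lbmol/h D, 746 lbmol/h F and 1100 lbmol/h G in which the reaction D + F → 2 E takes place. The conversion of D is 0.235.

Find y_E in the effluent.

0.119

D reacted = 0.235 × 623 = 146.4 lbmol/h; ν_D = −1, so ξ = 146.4/1 = 146.4 lbmol/h.
Outlet amounts (n = n₀ + ν ξ):
  D: 623 − 1(146.4) = 476.6
  F: 746 − 1(146.4) = 599.6
  E: 0 + 2(146.4) = 292.8
  G: 1100 (inert)
Total out = 2469 lbmol/h; y_E = 292.8 / 2469 = 0.1186.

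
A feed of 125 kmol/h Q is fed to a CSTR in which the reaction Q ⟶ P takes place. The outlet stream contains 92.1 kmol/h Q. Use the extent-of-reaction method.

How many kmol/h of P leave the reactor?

For Q: n = n₀ − 1ξ → 92.1 = 125 − 1ξ, giving ξ = 32.9 kmol/h.
Outlet amounts (n = n₀ + ν ξ):
  Q: 125 − 1(32.9) = 92.1
  P: 0 + 1(32.9) = 32.9

32.9 kmol/h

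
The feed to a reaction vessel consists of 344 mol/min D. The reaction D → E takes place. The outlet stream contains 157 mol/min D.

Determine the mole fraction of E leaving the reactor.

0.544

For D: n = n₀ − 1ξ → 157 = 344 − 1ξ, giving ξ = 187 mol/min.
Outlet amounts (n = n₀ + ν ξ):
  D: 344 − 1(187) = 157
  E: 0 + 1(187) = 187
Total out = 344 mol/min; y_E = 187 / 344 = 0.5436.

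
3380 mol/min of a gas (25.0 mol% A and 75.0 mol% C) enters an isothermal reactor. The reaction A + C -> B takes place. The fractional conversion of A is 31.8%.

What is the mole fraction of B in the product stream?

A reacted = 0.318 × 845 = 268.7 mol/min; ν_A = −1, so ξ = 268.7/1 = 268.7 mol/min.
Outlet amounts (n = n₀ + ν ξ):
  A: 845 − 1(268.7) = 576.3
  C: 2535 − 1(268.7) = 2266
  B: 0 + 1(268.7) = 268.7
Total out = 3111 mol/min; y_B = 268.7 / 3111 = 0.08637.

0.0864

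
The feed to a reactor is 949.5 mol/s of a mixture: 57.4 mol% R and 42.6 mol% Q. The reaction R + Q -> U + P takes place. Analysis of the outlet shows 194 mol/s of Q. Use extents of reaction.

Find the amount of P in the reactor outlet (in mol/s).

210 mol/s

For Q: n = n₀ − 1ξ → 194 = 404.5 − 1ξ, giving ξ = 210.5 mol/s.
Outlet amounts (n = n₀ + ν ξ):
  R: 545 − 1(210.5) = 334.5
  Q: 404.5 − 1(210.5) = 194
  U: 0 + 1(210.5) = 210.5
  P: 0 + 1(210.5) = 210.5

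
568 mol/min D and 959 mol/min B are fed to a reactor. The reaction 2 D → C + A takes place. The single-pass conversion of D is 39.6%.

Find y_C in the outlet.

D reacted = 0.396 × 568 = 224.9 mol/min; ν_D = −2, so ξ = 224.9/2 = 112.5 mol/min.
Outlet amounts (n = n₀ + ν ξ):
  D: 568 − 2(112.5) = 343.1
  C: 0 + 1(112.5) = 112.5
  A: 0 + 1(112.5) = 112.5
  B: 959 (inert)
Total out = 1527 mol/min; y_C = 112.5 / 1527 = 0.07365.

0.0737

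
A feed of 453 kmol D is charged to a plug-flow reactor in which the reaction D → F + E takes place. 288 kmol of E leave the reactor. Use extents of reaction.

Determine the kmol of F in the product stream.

For E: n = n₀ + 1ξ → 288 = 0 + 1ξ, giving ξ = 288 kmol.
Outlet amounts (n = n₀ + ν ξ):
  D: 453 − 1(288) = 165
  F: 0 + 1(288) = 288
  E: 0 + 1(288) = 288

288 kmol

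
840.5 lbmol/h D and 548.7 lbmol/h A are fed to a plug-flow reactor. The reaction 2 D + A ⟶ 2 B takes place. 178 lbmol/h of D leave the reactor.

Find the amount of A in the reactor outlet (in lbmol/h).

217 lbmol/h

For D: n = n₀ − 2ξ → 178 = 840.5 − 2ξ, giving ξ = 331.2 lbmol/h.
Outlet amounts (n = n₀ + ν ξ):
  D: 840.5 − 2(331.2) = 178
  A: 548.7 − 1(331.2) = 217.5
  B: 0 + 2(331.2) = 662.5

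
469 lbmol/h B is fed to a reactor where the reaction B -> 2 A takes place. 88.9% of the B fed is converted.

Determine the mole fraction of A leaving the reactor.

0.941

B reacted = 0.889 × 469 = 416.9 lbmol/h; ν_B = −1, so ξ = 416.9/1 = 416.9 lbmol/h.
Outlet amounts (n = n₀ + ν ξ):
  B: 469 − 1(416.9) = 52.06
  A: 0 + 2(416.9) = 833.9
Total out = 885.9 lbmol/h; y_A = 833.9 / 885.9 = 0.9412.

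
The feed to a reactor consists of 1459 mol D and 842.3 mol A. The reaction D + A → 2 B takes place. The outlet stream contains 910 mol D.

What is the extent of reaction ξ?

ξ = 549 mol

For D: n = n₀ − 1ξ → 910 = 1459 − 1ξ, giving ξ = 549 mol.
Outlet amounts (n = n₀ + ν ξ):
  D: 1459 − 1(549) = 910
  A: 842.3 − 1(549) = 293.3
  B: 0 + 2(549) = 1098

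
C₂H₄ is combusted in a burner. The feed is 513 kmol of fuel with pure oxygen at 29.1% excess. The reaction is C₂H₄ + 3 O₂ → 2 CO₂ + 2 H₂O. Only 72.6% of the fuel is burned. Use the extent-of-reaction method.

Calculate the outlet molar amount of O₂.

870 kmol

Stoichiometric O₂ = 3 × 513 = 1539 kmol; O₂ fed = 1539 × 1.291 = 1987 kmol.
Fuel reacted = 0.726 × 513 → ξ = 372.4 kmol.
Outlet (n = n₀ + ν ξ):
  C₂H₄: 513 − 1(372.4) = 140.6
  O₂: 1987 − 3(372.4) = 869.5
  CO₂: 0 + 2(372.4) = 744.9
  H₂O: 0 + 2(372.4) = 744.9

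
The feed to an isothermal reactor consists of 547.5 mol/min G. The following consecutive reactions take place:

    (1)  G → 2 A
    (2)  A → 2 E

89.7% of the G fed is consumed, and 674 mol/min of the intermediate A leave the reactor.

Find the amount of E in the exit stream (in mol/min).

616 mol/min

Conversion of G: G consumed = 1ξ₁ = 0.897 × 547.5 → ξ₁ = 491.1 mol/min.
A balance: n_A = 0 + 2ξ₁ − 1ξ₂ = 674 → ξ₂ = (2·491.1 − 674)/1 = 308.2 mol/min.
Outlet amounts (n = n₀ + Σ ν·ξ):
  G: 547.5 − 1(491.1) = 56.39
  A: 0 + 2(491.1) − 1(308.2) = 674
  E: 0 + 2(308.2) = 616.4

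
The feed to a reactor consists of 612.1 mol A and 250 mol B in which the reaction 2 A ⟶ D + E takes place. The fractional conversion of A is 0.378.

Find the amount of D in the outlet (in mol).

A reacted = 0.378 × 612.1 = 231.4 mol; ν_A = −2, so ξ = 231.4/2 = 115.7 mol.
Outlet amounts (n = n₀ + ν ξ):
  A: 612.1 − 2(115.7) = 380.7
  D: 0 + 1(115.7) = 115.7
  E: 0 + 1(115.7) = 115.7
  B: 250 (inert)

116 mol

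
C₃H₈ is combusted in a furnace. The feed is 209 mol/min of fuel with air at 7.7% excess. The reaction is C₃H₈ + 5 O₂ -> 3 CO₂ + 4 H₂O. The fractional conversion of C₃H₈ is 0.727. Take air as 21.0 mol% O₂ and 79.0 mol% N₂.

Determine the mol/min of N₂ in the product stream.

4230 mol/min

Stoichiometric O₂ = 5 × 209 = 1045 mol/min; O₂ fed = 1045 × 1.077 = 1125 mol/min.
N₂ fed = 1125 × 79/21 = 4234 mol/min.
Fuel reacted = 0.727 × 209 → ξ = 151.9 mol/min.
Outlet (n = n₀ + ν ξ):
  C₃H₈: 209 − 1(151.9) = 57.06
  O₂: 1125 − 5(151.9) = 365.8
  N₂: 4234 (inert)
  CO₂: 0 + 3(151.9) = 455.8
  H₂O: 0 + 4(151.9) = 607.8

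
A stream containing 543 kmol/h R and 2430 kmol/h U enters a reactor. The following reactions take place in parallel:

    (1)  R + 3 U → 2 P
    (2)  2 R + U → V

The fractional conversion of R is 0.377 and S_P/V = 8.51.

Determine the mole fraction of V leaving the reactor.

Conversion of R: R consumed = 0.377 × 543 = 204.7 kmol/h = 1ξ₁ + 2ξ₂.
Selectivity: 2ξ₁ / (1ξ₂) = 8.51 → ξ₁ = 4.255 ξ₂.
Substitute: (1·4.255 + 2) ξ₂ = 204.7 → ξ₂ = 32.73 kmol/h, ξ₁ = 139.3 kmol/h.
Outlet amounts (n = n₀ + Σ ν·ξ):
  R: 543 − 1(139.3) − 2(32.73) = 338.3
  U: 2430 − 3(139.3) − 1(32.73) = 1980
  P: 0 + 2(139.3) = 278.5
  V: 0 + 1(32.73) = 32.73
Total out = 2629 kmol/h; y_V = 32.73 / 2629 = 0.01245.

0.0124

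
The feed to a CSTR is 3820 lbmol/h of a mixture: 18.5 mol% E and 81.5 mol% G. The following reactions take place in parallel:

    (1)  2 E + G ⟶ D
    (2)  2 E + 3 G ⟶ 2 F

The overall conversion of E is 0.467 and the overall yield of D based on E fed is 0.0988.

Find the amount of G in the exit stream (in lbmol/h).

2760 lbmol/h

Yield of D: 1ξ₁ / 706.7 = 0.0988 → ξ₁ = 69.82 lbmol/h.
Conversion of E: 2ξ₁ + 2ξ₂ = 0.467 × 706.7 = 330 → ξ₂ = 95.19 lbmol/h.
Outlet amounts (n = n₀ + Σ ν·ξ):
  E: 706.7 − 2(69.82) − 2(95.19) = 376.7
  G: 3113 − 1(69.82) − 3(95.19) = 2758
  D: 0 + 1(69.82) = 69.82
  F: 0 + 2(95.19) = 190.4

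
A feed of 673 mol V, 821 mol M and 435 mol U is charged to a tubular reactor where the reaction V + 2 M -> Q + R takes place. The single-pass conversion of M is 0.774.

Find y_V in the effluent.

M reacted = 0.774 × 821 = 635.5 mol; ν_M = −2, so ξ = 635.5/2 = 317.7 mol.
Outlet amounts (n = n₀ + ν ξ):
  V: 673 − 1(317.7) = 355.3
  M: 821 − 2(317.7) = 185.5
  Q: 0 + 1(317.7) = 317.7
  R: 0 + 1(317.7) = 317.7
  U: 435 (inert)
Total out = 1611 mol; y_V = 355.3 / 1611 = 0.2205.

0.22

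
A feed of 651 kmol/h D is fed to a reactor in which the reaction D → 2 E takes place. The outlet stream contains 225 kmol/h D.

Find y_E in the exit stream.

For D: n = n₀ − 1ξ → 225 = 651 − 1ξ, giving ξ = 426 kmol/h.
Outlet amounts (n = n₀ + ν ξ):
  D: 651 − 1(426) = 225
  E: 0 + 2(426) = 852
Total out = 1077 kmol/h; y_E = 852 / 1077 = 0.7911.

0.791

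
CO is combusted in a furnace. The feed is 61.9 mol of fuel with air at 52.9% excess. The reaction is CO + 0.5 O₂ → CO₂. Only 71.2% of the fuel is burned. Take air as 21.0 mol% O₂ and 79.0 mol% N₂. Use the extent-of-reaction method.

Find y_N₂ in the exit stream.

0.671

Stoichiometric O₂ = 0.5 × 61.9 = 30.95 mol; O₂ fed = 30.95 × 1.529 = 47.32 mol.
N₂ fed = 47.32 × 79/21 = 178 mol.
Fuel reacted = 0.712 × 61.9 → ξ = 44.07 mol.
Outlet (n = n₀ + ν ξ):
  CO: 61.9 − 1(44.07) = 17.83
  O₂: 47.32 − 0.5(44.07) = 25.29
  N₂: 178 (inert)
  CO₂: 0 + 1(44.07) = 44.07
Total out = 265.2 mol; y_N₂ = 178 / 265.2 = 0.6713.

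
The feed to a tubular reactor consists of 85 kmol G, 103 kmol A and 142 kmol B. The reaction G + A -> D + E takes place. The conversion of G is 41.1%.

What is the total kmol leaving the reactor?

330 kmol

G reacted = 0.411 × 85 = 34.93 kmol; ν_G = −1, so ξ = 34.93/1 = 34.93 kmol.
Outlet amounts (n = n₀ + ν ξ):
  G: 85 − 1(34.93) = 50.07
  A: 103 − 1(34.93) = 68.06
  D: 0 + 1(34.93) = 34.93
  E: 0 + 1(34.93) = 34.93
  B: 142 (inert)
Total out = 50.07 + 68.06 + 34.93 + 34.93 + 142 = 330 kmol.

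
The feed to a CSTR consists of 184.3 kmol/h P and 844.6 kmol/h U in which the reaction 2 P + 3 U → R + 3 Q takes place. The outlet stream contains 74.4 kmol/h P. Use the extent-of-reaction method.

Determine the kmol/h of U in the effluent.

For P: n = n₀ − 2ξ → 74.4 = 184.3 − 2ξ, giving ξ = 54.95 kmol/h.
Outlet amounts (n = n₀ + ν ξ):
  P: 184.3 − 2(54.95) = 74.4
  U: 844.6 − 3(54.95) = 679.8
  R: 0 + 1(54.95) = 54.95
  Q: 0 + 3(54.95) = 164.9

680 kmol/h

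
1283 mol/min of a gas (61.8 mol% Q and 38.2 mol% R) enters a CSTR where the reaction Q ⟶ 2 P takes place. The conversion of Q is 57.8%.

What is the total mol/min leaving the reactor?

Q reacted = 0.578 × 792.9 = 458.3 mol/min; ν_Q = −1, so ξ = 458.3/1 = 458.3 mol/min.
Outlet amounts (n = n₀ + ν ξ):
  Q: 792.9 − 1(458.3) = 334.6
  P: 0 + 2(458.3) = 916.6
  R: 490.1 (inert)
Total out = 334.6 + 916.6 + 490.1 = 1741 mol/min.

1740 mol/min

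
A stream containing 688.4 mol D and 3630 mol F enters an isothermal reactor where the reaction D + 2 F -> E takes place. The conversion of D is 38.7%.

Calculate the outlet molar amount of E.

266 mol

D reacted = 0.387 × 688.4 = 266.4 mol; ν_D = −1, so ξ = 266.4/1 = 266.4 mol.
Outlet amounts (n = n₀ + ν ξ):
  D: 688.4 − 1(266.4) = 422
  F: 3630 − 2(266.4) = 3097
  E: 0 + 1(266.4) = 266.4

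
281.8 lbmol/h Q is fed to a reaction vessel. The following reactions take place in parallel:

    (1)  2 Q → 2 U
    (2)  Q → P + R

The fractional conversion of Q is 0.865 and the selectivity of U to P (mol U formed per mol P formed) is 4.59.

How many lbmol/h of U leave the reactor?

200 lbmol/h

Conversion of Q: Q consumed = 0.865 × 281.8 = 243.8 lbmol/h = 2ξ₁ + 1ξ₂.
Selectivity: 2ξ₁ / (1ξ₂) = 4.59 → ξ₁ = 2.295 ξ₂.
Substitute: (2·2.295 + 1) ξ₂ = 243.8 → ξ₂ = 43.61 lbmol/h, ξ₁ = 100.1 lbmol/h.
Outlet amounts (n = n₀ + Σ ν·ξ):
  Q: 281.8 − 2(100.1) − 1(43.61) = 38.04
  U: 0 + 2(100.1) = 200.2
  P: 0 + 1(43.61) = 43.61
  R: 0 + 1(43.61) = 43.61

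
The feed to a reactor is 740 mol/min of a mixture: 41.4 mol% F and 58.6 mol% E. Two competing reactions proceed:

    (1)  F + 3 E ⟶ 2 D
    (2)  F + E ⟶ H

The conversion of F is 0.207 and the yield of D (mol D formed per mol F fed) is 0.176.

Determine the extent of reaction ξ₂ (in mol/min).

ξ₂ = 36.5 mol/min

Yield of D: 2ξ₁ / 306.4 = 0.176 → ξ₁ = 26.96 mol/min.
Conversion of F: 1ξ₁ + 1ξ₂ = 0.207 × 306.4 = 63.42 → ξ₂ = 36.46 mol/min.
Outlet amounts (n = n₀ + Σ ν·ξ):
  F: 306.4 − 1(26.96) − 1(36.46) = 242.9
  E: 433.6 − 3(26.96) − 1(36.46) = 316.3
  D: 0 + 2(26.96) = 53.92
  H: 0 + 1(36.46) = 36.46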